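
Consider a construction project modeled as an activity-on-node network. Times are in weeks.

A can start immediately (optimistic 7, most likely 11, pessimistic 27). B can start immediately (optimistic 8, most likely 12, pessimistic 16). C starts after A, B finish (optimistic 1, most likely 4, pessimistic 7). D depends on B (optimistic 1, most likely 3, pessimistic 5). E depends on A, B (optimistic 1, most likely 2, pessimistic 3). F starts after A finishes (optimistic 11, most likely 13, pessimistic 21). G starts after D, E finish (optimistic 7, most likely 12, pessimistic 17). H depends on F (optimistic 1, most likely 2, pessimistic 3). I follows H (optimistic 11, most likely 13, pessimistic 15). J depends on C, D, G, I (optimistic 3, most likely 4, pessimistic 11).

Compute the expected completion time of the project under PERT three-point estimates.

47 weeks

te_A = (7 + 4·11 + 27)/6 = 78/6 = 13
te_B = (8 + 4·12 + 16)/6 = 72/6 = 12
te_C = (1 + 4·4 + 7)/6 = 24/6 = 4
te_D = (1 + 4·3 + 5)/6 = 18/6 = 3
te_E = (1 + 4·2 + 3)/6 = 12/6 = 2
te_F = (11 + 4·13 + 21)/6 = 84/6 = 14
te_G = (7 + 4·12 + 17)/6 = 72/6 = 12
te_H = (1 + 4·2 + 3)/6 = 12/6 = 2
te_I = (11 + 4·13 + 15)/6 = 78/6 = 13
te_J = (3 + 4·4 + 11)/6 = 30/6 = 5

Forward pass:
ES_A = 0; EF_A = 13
ES_B = 0; EF_B = 12
ES_C = max(EF_A=13, EF_B=12) = 13; EF_C = 13+4 = 17
ES_D = 12; EF_D = 12+3 = 15
ES_E = max(EF_A=13, EF_B=12) = 13; EF_E = 13+2 = 15
ES_F = 13; EF_F = 13+14 = 27
ES_G = max(EF_D=15, EF_E=15) = 15; EF_G = 15+12 = 27
ES_H = 27; EF_H = 27+2 = 29
ES_I = 29; EF_I = 29+13 = 42
ES_J = max(EF_C=17, EF_D=15, EF_G=27, EF_I=42) = 42; EF_J = 42+5 = 47
Expected project duration μ = 47 weeks. Critical path: A → F → H → I → J.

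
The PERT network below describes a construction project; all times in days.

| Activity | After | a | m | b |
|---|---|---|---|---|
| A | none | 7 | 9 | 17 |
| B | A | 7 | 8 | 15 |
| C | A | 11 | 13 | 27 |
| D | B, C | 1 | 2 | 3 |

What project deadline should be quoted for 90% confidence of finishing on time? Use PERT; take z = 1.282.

31.1 days

te_A = (7 + 4·9 + 17)/6 = 60/6 = 10; σ²_A = ((17−7)/6)² = 2.778
te_B = (7 + 4·8 + 15)/6 = 54/6 = 9; σ²_B = ((15−7)/6)² = 1.778
te_C = (11 + 4·13 + 27)/6 = 90/6 = 15; σ²_C = ((27−11)/6)² = 7.111
te_D = (1 + 4·2 + 3)/6 = 12/6 = 2; σ²_D = ((3−1)/6)² = 0.111

Forward pass:
ES_A = 0; EF_A = 10
ES_B = 10; EF_B = 10+9 = 19
ES_C = 10; EF_C = 10+15 = 25
ES_D = max(EF_B=19, EF_C=25) = 25; EF_D = 25+2 = 27
Expected project duration μ = 27 days. Critical path: A → C → D.

Variance along critical path = 2.778 + 7.111 + 0.111 = 10.000; σ = 3.162 days.
D = μ + z·σ = 27 + 1.282·3.162 = 31.1 days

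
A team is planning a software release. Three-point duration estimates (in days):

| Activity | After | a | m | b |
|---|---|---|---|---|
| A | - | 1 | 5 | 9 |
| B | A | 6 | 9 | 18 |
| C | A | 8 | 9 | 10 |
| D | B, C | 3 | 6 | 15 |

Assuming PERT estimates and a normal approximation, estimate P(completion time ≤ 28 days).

te_A = (1 + 4·5 + 9)/6 = 30/6 = 5; σ²_A = ((9−1)/6)² = 1.778
te_B = (6 + 4·9 + 18)/6 = 60/6 = 10; σ²_B = ((18−6)/6)² = 4.000
te_C = (8 + 4·9 + 10)/6 = 54/6 = 9; σ²_C = ((10−8)/6)² = 0.111
te_D = (3 + 4·6 + 15)/6 = 42/6 = 7; σ²_D = ((15−3)/6)² = 4.000

Forward pass:
ES_A = 0; EF_A = 5
ES_B = 5; EF_B = 5+10 = 15
ES_C = 5; EF_C = 5+9 = 14
ES_D = max(EF_B=15, EF_C=14) = 15; EF_D = 15+7 = 22
Expected project duration μ = 22 days. Critical path: A → B → D.

Variance along critical path = 1.778 + 4.000 + 4.000 = 9.778; σ = √9.778 = 3.127 days.
Z = (28 − 22) / 3.127 = 1.919
P(T ≤ 28) = Φ(1.919) ≈ 0.972

0.972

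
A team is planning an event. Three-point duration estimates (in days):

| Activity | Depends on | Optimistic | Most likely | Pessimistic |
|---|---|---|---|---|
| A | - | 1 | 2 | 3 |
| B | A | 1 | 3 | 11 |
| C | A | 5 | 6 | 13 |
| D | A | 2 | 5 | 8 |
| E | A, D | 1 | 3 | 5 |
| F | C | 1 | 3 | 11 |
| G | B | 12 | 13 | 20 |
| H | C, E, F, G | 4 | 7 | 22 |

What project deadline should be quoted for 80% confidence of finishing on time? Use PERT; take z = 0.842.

te_A = (1 + 4·2 + 3)/6 = 12/6 = 2; σ²_A = ((3−1)/6)² = 0.111
te_B = (1 + 4·3 + 11)/6 = 24/6 = 4; σ²_B = ((11−1)/6)² = 2.778
te_C = (5 + 4·6 + 13)/6 = 42/6 = 7; σ²_C = ((13−5)/6)² = 1.778
te_D = (2 + 4·5 + 8)/6 = 30/6 = 5; σ²_D = ((8−2)/6)² = 1.000
te_E = (1 + 4·3 + 5)/6 = 18/6 = 3; σ²_E = ((5−1)/6)² = 0.444
te_F = (1 + 4·3 + 11)/6 = 24/6 = 4; σ²_F = ((11−1)/6)² = 2.778
te_G = (12 + 4·13 + 20)/6 = 84/6 = 14; σ²_G = ((20−12)/6)² = 1.778
te_H = (4 + 4·7 + 22)/6 = 54/6 = 9; σ²_H = ((22−4)/6)² = 9.000

Forward pass:
ES_A = 0; EF_A = 2
ES_B = 2; EF_B = 2+4 = 6
ES_C = 2; EF_C = 2+7 = 9
ES_D = 2; EF_D = 2+5 = 7
ES_E = max(EF_A=2, EF_D=7) = 7; EF_E = 7+3 = 10
ES_F = 9; EF_F = 9+4 = 13
ES_G = 6; EF_G = 6+14 = 20
ES_H = max(EF_C=9, EF_E=10, EF_F=13, EF_G=20) = 20; EF_H = 20+9 = 29
Expected project duration μ = 29 days. Critical path: A → B → G → H.

Variance along critical path = 0.111 + 2.778 + 1.778 + 9.000 = 13.667; σ = 3.697 days.
D = μ + z·σ = 29 + 0.842·3.697 = 32.1 days

32.1 days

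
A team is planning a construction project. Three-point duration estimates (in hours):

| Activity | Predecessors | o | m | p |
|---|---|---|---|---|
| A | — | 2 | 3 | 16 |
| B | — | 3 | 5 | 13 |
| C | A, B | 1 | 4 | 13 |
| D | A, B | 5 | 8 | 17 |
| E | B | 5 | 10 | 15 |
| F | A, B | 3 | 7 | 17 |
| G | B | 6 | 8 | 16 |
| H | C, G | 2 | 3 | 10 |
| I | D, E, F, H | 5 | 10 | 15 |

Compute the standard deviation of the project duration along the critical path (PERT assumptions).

te_A = (2 + 4·3 + 16)/6 = 30/6 = 5; σ²_A = ((16−2)/6)² = 5.444
te_B = (3 + 4·5 + 13)/6 = 36/6 = 6; σ²_B = ((13−3)/6)² = 2.778
te_C = (1 + 4·4 + 13)/6 = 30/6 = 5; σ²_C = ((13−1)/6)² = 4.000
te_D = (5 + 4·8 + 17)/6 = 54/6 = 9; σ²_D = ((17−5)/6)² = 4.000
te_E = (5 + 4·10 + 15)/6 = 60/6 = 10; σ²_E = ((15−5)/6)² = 2.778
te_F = (3 + 4·7 + 17)/6 = 48/6 = 8; σ²_F = ((17−3)/6)² = 5.444
te_G = (6 + 4·8 + 16)/6 = 54/6 = 9; σ²_G = ((16−6)/6)² = 2.778
te_H = (2 + 4·3 + 10)/6 = 24/6 = 4; σ²_H = ((10−2)/6)² = 1.778
te_I = (5 + 4·10 + 15)/6 = 60/6 = 10; σ²_I = ((15−5)/6)² = 2.778

Forward pass:
ES_A = 0; EF_A = 5
ES_B = 0; EF_B = 6
ES_C = max(EF_A=5, EF_B=6) = 6; EF_C = 6+5 = 11
ES_D = max(EF_A=5, EF_B=6) = 6; EF_D = 6+9 = 15
ES_E = 6; EF_E = 6+10 = 16
ES_F = max(EF_A=5, EF_B=6) = 6; EF_F = 6+8 = 14
ES_G = 6; EF_G = 6+9 = 15
ES_H = max(EF_C=11, EF_G=15) = 15; EF_H = 15+4 = 19
ES_I = max(EF_D=15, EF_E=16, EF_F=14, EF_H=19) = 19; EF_I = 19+10 = 29
Expected project duration μ = 29 hours. Critical path: B → G → H → I.

Variance along critical path = 2.778 + 2.778 + 1.778 + 2.778 = 10.111
σ = √10.111 = 3.180 hours

3.18 hours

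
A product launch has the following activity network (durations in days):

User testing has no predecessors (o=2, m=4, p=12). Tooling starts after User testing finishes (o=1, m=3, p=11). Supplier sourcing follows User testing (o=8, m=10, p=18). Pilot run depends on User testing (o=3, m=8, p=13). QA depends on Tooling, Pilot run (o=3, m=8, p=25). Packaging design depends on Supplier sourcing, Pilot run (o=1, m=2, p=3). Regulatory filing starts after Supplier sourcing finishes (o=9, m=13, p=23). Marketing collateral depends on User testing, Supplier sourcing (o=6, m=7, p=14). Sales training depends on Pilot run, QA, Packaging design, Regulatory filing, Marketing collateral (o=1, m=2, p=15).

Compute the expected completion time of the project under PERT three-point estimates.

34 days

te_User testing = (2 + 4·4 + 12)/6 = 30/6 = 5
te_Tooling = (1 + 4·3 + 11)/6 = 24/6 = 4
te_Supplier sourcing = (8 + 4·10 + 18)/6 = 66/6 = 11
te_Pilot run = (3 + 4·8 + 13)/6 = 48/6 = 8
te_QA = (3 + 4·8 + 25)/6 = 60/6 = 10
te_Packaging design = (1 + 4·2 + 3)/6 = 12/6 = 2
te_Regulatory filing = (9 + 4·13 + 23)/6 = 84/6 = 14
te_Marketing collateral = (6 + 4·7 + 14)/6 = 48/6 = 8
te_Sales training = (1 + 4·2 + 15)/6 = 24/6 = 4

Forward pass:
ES_User testing = 0; EF_User testing = 5
ES_Tooling = 5; EF_Tooling = 5+4 = 9
ES_Supplier sourcing = 5; EF_Supplier sourcing = 5+11 = 16
ES_Pilot run = 5; EF_Pilot run = 5+8 = 13
ES_QA = max(EF_Tooling=9, EF_Pilot run=13) = 13; EF_QA = 13+10 = 23
ES_Packaging design = max(EF_Supplier sourcing=16, EF_Pilot run=13) = 16; EF_Packaging design = 16+2 = 18
ES_Regulatory filing = 16; EF_Regulatory filing = 16+14 = 30
ES_Marketing collateral = max(EF_User testing=5, EF_Supplier sourcing=16) = 16; EF_Marketing collateral = 16+8 = 24
ES_Sales training = max(EF_Pilot run=13, EF_QA=23, EF_Packaging design=18, EF_Regulatory filing=30, EF_Marketing collateral=24) = 30; EF_Sales training = 30+4 = 34
Expected project duration μ = 34 days. Critical path: User testing → Supplier sourcing → Regulatory filing → Sales training.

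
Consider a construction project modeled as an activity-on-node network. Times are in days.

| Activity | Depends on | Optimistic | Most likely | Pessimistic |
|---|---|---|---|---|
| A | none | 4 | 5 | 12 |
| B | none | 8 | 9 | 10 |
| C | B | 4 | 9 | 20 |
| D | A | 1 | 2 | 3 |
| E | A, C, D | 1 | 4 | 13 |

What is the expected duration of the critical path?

24 days

te_A = (4 + 4·5 + 12)/6 = 36/6 = 6
te_B = (8 + 4·9 + 10)/6 = 54/6 = 9
te_C = (4 + 4·9 + 20)/6 = 60/6 = 10
te_D = (1 + 4·2 + 3)/6 = 12/6 = 2
te_E = (1 + 4·4 + 13)/6 = 30/6 = 5

Forward pass:
ES_A = 0; EF_A = 6
ES_B = 0; EF_B = 9
ES_C = 9; EF_C = 9+10 = 19
ES_D = 6; EF_D = 6+2 = 8
ES_E = max(EF_A=6, EF_C=19, EF_D=8) = 19; EF_E = 19+5 = 24
Expected project duration μ = 24 days. Critical path: B → C → E.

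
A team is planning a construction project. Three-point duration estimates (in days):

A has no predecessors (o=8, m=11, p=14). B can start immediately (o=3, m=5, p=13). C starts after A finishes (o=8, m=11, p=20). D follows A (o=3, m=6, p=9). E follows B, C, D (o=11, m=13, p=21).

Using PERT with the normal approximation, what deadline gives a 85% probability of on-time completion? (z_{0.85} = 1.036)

39.9 days

te_A = (8 + 4·11 + 14)/6 = 66/6 = 11; σ²_A = ((14−8)/6)² = 1.000
te_B = (3 + 4·5 + 13)/6 = 36/6 = 6; σ²_B = ((13−3)/6)² = 2.778
te_C = (8 + 4·11 + 20)/6 = 72/6 = 12; σ²_C = ((20−8)/6)² = 4.000
te_D = (3 + 4·6 + 9)/6 = 36/6 = 6; σ²_D = ((9−3)/6)² = 1.000
te_E = (11 + 4·13 + 21)/6 = 84/6 = 14; σ²_E = ((21−11)/6)² = 2.778

Forward pass:
ES_A = 0; EF_A = 11
ES_B = 0; EF_B = 6
ES_C = 11; EF_C = 11+12 = 23
ES_D = 11; EF_D = 11+6 = 17
ES_E = max(EF_B=6, EF_C=23, EF_D=17) = 23; EF_E = 23+14 = 37
Expected project duration μ = 37 days. Critical path: A → C → E.

Variance along critical path = 1.000 + 4.000 + 2.778 = 7.778; σ = 2.789 days.
D = μ + z·σ = 37 + 1.036·2.789 = 39.9 days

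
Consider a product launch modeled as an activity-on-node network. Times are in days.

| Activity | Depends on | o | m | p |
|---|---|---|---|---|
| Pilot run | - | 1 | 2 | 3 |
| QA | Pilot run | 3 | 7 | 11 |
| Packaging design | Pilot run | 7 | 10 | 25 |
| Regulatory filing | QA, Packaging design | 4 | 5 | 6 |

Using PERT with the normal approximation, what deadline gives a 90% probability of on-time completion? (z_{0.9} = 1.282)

te_Pilot run = (1 + 4·2 + 3)/6 = 12/6 = 2; σ²_Pilot run = ((3−1)/6)² = 0.111
te_QA = (3 + 4·7 + 11)/6 = 42/6 = 7; σ²_QA = ((11−3)/6)² = 1.778
te_Packaging design = (7 + 4·10 + 25)/6 = 72/6 = 12; σ²_Packaging design = ((25−7)/6)² = 9.000
te_Regulatory filing = (4 + 4·5 + 6)/6 = 30/6 = 5; σ²_Regulatory filing = ((6−4)/6)² = 0.111

Forward pass:
ES_Pilot run = 0; EF_Pilot run = 2
ES_QA = 2; EF_QA = 2+7 = 9
ES_Packaging design = 2; EF_Packaging design = 2+12 = 14
ES_Regulatory filing = max(EF_QA=9, EF_Packaging design=14) = 14; EF_Regulatory filing = 14+5 = 19
Expected project duration μ = 19 days. Critical path: Pilot run → Packaging design → Regulatory filing.

Variance along critical path = 0.111 + 9.000 + 0.111 = 9.222; σ = 3.037 days.
D = μ + z·σ = 19 + 1.282·3.037 = 22.9 days

22.9 days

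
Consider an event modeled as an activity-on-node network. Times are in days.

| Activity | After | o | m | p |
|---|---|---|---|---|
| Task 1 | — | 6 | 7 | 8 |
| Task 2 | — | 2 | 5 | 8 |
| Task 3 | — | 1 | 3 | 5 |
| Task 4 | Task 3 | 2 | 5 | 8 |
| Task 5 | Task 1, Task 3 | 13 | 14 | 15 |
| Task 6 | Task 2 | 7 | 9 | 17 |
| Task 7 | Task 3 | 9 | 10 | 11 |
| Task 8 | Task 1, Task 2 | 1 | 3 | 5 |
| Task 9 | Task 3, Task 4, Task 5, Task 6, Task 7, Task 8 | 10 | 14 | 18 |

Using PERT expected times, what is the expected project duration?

te_Task 1 = (6 + 4·7 + 8)/6 = 42/6 = 7
te_Task 2 = (2 + 4·5 + 8)/6 = 30/6 = 5
te_Task 3 = (1 + 4·3 + 5)/6 = 18/6 = 3
te_Task 4 = (2 + 4·5 + 8)/6 = 30/6 = 5
te_Task 5 = (13 + 4·14 + 15)/6 = 84/6 = 14
te_Task 6 = (7 + 4·9 + 17)/6 = 60/6 = 10
te_Task 7 = (9 + 4·10 + 11)/6 = 60/6 = 10
te_Task 8 = (1 + 4·3 + 5)/6 = 18/6 = 3
te_Task 9 = (10 + 4·14 + 18)/6 = 84/6 = 14

Forward pass:
ES_Task 1 = 0; EF_Task 1 = 7
ES_Task 2 = 0; EF_Task 2 = 5
ES_Task 3 = 0; EF_Task 3 = 3
ES_Task 4 = 3; EF_Task 4 = 3+5 = 8
ES_Task 5 = max(EF_Task 1=7, EF_Task 3=3) = 7; EF_Task 5 = 7+14 = 21
ES_Task 6 = 5; EF_Task 6 = 5+10 = 15
ES_Task 7 = 3; EF_Task 7 = 3+10 = 13
ES_Task 8 = max(EF_Task 1=7, EF_Task 2=5) = 7; EF_Task 8 = 7+3 = 10
ES_Task 9 = max(EF_Task 3=3, EF_Task 4=8, EF_Task 5=21, EF_Task 6=15, EF_Task 7=13, EF_Task 8=10) = 21; EF_Task 9 = 21+14 = 35
Expected project duration μ = 35 days. Critical path: Task 1 → Task 5 → Task 9.

35 days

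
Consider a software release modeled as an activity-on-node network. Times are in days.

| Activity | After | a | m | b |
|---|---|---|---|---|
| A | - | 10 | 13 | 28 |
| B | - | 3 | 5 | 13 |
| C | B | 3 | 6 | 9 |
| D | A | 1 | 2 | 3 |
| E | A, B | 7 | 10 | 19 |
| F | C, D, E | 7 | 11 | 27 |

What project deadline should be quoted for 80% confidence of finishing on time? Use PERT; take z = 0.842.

43.1 days

te_A = (10 + 4·13 + 28)/6 = 90/6 = 15; σ²_A = ((28−10)/6)² = 9.000
te_B = (3 + 4·5 + 13)/6 = 36/6 = 6; σ²_B = ((13−3)/6)² = 2.778
te_C = (3 + 4·6 + 9)/6 = 36/6 = 6; σ²_C = ((9−3)/6)² = 1.000
te_D = (1 + 4·2 + 3)/6 = 12/6 = 2; σ²_D = ((3−1)/6)² = 0.111
te_E = (7 + 4·10 + 19)/6 = 66/6 = 11; σ²_E = ((19−7)/6)² = 4.000
te_F = (7 + 4·11 + 27)/6 = 78/6 = 13; σ²_F = ((27−7)/6)² = 11.111

Forward pass:
ES_A = 0; EF_A = 15
ES_B = 0; EF_B = 6
ES_C = 6; EF_C = 6+6 = 12
ES_D = 15; EF_D = 15+2 = 17
ES_E = max(EF_A=15, EF_B=6) = 15; EF_E = 15+11 = 26
ES_F = max(EF_C=12, EF_D=17, EF_E=26) = 26; EF_F = 26+13 = 39
Expected project duration μ = 39 days. Critical path: A → E → F.

Variance along critical path = 9.000 + 4.000 + 11.111 = 24.111; σ = 4.910 days.
D = μ + z·σ = 39 + 0.842·4.910 = 43.1 days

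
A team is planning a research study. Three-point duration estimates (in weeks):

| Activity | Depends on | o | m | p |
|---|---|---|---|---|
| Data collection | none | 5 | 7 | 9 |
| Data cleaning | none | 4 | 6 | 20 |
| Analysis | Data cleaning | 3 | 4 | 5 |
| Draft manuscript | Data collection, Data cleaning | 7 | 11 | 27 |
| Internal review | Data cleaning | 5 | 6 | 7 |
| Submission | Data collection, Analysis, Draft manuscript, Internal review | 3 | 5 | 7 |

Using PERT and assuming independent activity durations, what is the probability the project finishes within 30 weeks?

0.823

te_Data collection = (5 + 4·7 + 9)/6 = 42/6 = 7; σ²_Data collection = ((9−5)/6)² = 0.444
te_Data cleaning = (4 + 4·6 + 20)/6 = 48/6 = 8; σ²_Data cleaning = ((20−4)/6)² = 7.111
te_Analysis = (3 + 4·4 + 5)/6 = 24/6 = 4; σ²_Analysis = ((5−3)/6)² = 0.111
te_Draft manuscript = (7 + 4·11 + 27)/6 = 78/6 = 13; σ²_Draft manuscript = ((27−7)/6)² = 11.111
te_Internal review = (5 + 4·6 + 7)/6 = 36/6 = 6; σ²_Internal review = ((7−5)/6)² = 0.111
te_Submission = (3 + 4·5 + 7)/6 = 30/6 = 5; σ²_Submission = ((7−3)/6)² = 0.444

Forward pass:
ES_Data collection = 0; EF_Data collection = 7
ES_Data cleaning = 0; EF_Data cleaning = 8
ES_Analysis = 8; EF_Analysis = 8+4 = 12
ES_Draft manuscript = max(EF_Data collection=7, EF_Data cleaning=8) = 8; EF_Draft manuscript = 8+13 = 21
ES_Internal review = 8; EF_Internal review = 8+6 = 14
ES_Submission = max(EF_Data collection=7, EF_Analysis=12, EF_Draft manuscript=21, EF_Internal review=14) = 21; EF_Submission = 21+5 = 26
Expected project duration μ = 26 weeks. Critical path: Data cleaning → Draft manuscript → Submission.

Variance along critical path = 7.111 + 11.111 + 0.444 = 18.667; σ = √18.667 = 4.320 weeks.
Z = (30 − 26) / 4.320 = 0.926
P(T ≤ 30) = Φ(0.926) ≈ 0.823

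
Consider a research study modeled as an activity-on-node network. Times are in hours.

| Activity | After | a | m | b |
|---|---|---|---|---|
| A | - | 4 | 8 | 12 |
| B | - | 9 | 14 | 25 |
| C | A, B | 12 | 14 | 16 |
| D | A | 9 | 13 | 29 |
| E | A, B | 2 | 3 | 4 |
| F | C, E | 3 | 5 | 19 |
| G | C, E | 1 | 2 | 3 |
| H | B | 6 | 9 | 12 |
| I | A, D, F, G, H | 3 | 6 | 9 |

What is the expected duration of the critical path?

42 hours

te_A = (4 + 4·8 + 12)/6 = 48/6 = 8
te_B = (9 + 4·14 + 25)/6 = 90/6 = 15
te_C = (12 + 4·14 + 16)/6 = 84/6 = 14
te_D = (9 + 4·13 + 29)/6 = 90/6 = 15
te_E = (2 + 4·3 + 4)/6 = 18/6 = 3
te_F = (3 + 4·5 + 19)/6 = 42/6 = 7
te_G = (1 + 4·2 + 3)/6 = 12/6 = 2
te_H = (6 + 4·9 + 12)/6 = 54/6 = 9
te_I = (3 + 4·6 + 9)/6 = 36/6 = 6

Forward pass:
ES_A = 0; EF_A = 8
ES_B = 0; EF_B = 15
ES_C = max(EF_A=8, EF_B=15) = 15; EF_C = 15+14 = 29
ES_D = 8; EF_D = 8+15 = 23
ES_E = max(EF_A=8, EF_B=15) = 15; EF_E = 15+3 = 18
ES_F = max(EF_C=29, EF_E=18) = 29; EF_F = 29+7 = 36
ES_G = max(EF_C=29, EF_E=18) = 29; EF_G = 29+2 = 31
ES_H = 15; EF_H = 15+9 = 24
ES_I = max(EF_A=8, EF_D=23, EF_F=36, EF_G=31, EF_H=24) = 36; EF_I = 36+6 = 42
Expected project duration μ = 42 hours. Critical path: B → C → F → I.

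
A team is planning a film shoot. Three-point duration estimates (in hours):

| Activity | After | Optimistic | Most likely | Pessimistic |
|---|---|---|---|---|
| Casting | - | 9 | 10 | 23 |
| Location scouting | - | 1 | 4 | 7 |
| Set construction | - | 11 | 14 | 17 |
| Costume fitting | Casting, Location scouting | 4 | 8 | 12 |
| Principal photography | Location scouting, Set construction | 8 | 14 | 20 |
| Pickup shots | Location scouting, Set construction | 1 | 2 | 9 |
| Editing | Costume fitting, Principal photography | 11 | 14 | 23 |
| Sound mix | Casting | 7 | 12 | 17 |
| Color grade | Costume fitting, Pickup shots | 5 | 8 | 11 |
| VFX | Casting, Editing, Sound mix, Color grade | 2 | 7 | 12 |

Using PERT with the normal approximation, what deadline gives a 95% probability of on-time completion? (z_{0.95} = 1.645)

te_Casting = (9 + 4·10 + 23)/6 = 72/6 = 12; σ²_Casting = ((23−9)/6)² = 5.444
te_Location scouting = (1 + 4·4 + 7)/6 = 24/6 = 4; σ²_Location scouting = ((7−1)/6)² = 1.000
te_Set construction = (11 + 4·14 + 17)/6 = 84/6 = 14; σ²_Set construction = ((17−11)/6)² = 1.000
te_Costume fitting = (4 + 4·8 + 12)/6 = 48/6 = 8; σ²_Costume fitting = ((12−4)/6)² = 1.778
te_Principal photography = (8 + 4·14 + 20)/6 = 84/6 = 14; σ²_Principal photography = ((20−8)/6)² = 4.000
te_Pickup shots = (1 + 4·2 + 9)/6 = 18/6 = 3; σ²_Pickup shots = ((9−1)/6)² = 1.778
te_Editing = (11 + 4·14 + 23)/6 = 90/6 = 15; σ²_Editing = ((23−11)/6)² = 4.000
te_Sound mix = (7 + 4·12 + 17)/6 = 72/6 = 12; σ²_Sound mix = ((17−7)/6)² = 2.778
te_Color grade = (5 + 4·8 + 11)/6 = 48/6 = 8; σ²_Color grade = ((11−5)/6)² = 1.000
te_VFX = (2 + 4·7 + 12)/6 = 42/6 = 7; σ²_VFX = ((12−2)/6)² = 2.778

Forward pass:
ES_Casting = 0; EF_Casting = 12
ES_Location scouting = 0; EF_Location scouting = 4
ES_Set construction = 0; EF_Set construction = 14
ES_Costume fitting = max(EF_Casting=12, EF_Location scouting=4) = 12; EF_Costume fitting = 12+8 = 20
ES_Principal photography = max(EF_Location scouting=4, EF_Set construction=14) = 14; EF_Principal photography = 14+14 = 28
ES_Pickup shots = max(EF_Location scouting=4, EF_Set construction=14) = 14; EF_Pickup shots = 14+3 = 17
ES_Editing = max(EF_Costume fitting=20, EF_Principal photography=28) = 28; EF_Editing = 28+15 = 43
ES_Sound mix = 12; EF_Sound mix = 12+12 = 24
ES_Color grade = max(EF_Costume fitting=20, EF_Pickup shots=17) = 20; EF_Color grade = 20+8 = 28
ES_VFX = max(EF_Casting=12, EF_Editing=43, EF_Sound mix=24, EF_Color grade=28) = 43; EF_VFX = 43+7 = 50
Expected project duration μ = 50 hours. Critical path: Set construction → Principal photography → Editing → VFX.

Variance along critical path = 1.000 + 4.000 + 4.000 + 2.778 = 11.778; σ = 3.432 hours.
D = μ + z·σ = 50 + 1.645·3.432 = 55.6 hours

55.6 hours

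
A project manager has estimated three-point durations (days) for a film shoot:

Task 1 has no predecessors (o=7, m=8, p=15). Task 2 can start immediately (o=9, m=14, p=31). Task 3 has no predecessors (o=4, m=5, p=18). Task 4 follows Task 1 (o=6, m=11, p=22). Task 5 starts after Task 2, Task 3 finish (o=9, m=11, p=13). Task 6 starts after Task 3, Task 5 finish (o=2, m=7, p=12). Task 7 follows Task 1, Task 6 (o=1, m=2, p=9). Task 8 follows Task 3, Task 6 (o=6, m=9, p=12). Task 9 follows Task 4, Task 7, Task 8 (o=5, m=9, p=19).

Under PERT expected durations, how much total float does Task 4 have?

22 days

te_Task 1 = (7 + 4·8 + 15)/6 = 54/6 = 9
te_Task 2 = (9 + 4·14 + 31)/6 = 96/6 = 16
te_Task 3 = (4 + 4·5 + 18)/6 = 42/6 = 7
te_Task 4 = (6 + 4·11 + 22)/6 = 72/6 = 12
te_Task 5 = (9 + 4·11 + 13)/6 = 66/6 = 11
te_Task 6 = (2 + 4·7 + 12)/6 = 42/6 = 7
te_Task 7 = (1 + 4·2 + 9)/6 = 18/6 = 3
te_Task 8 = (6 + 4·9 + 12)/6 = 54/6 = 9
te_Task 9 = (5 + 4·9 + 19)/6 = 60/6 = 10

Forward pass:
ES_Task 1 = 0; EF_Task 1 = 9
ES_Task 2 = 0; EF_Task 2 = 16
ES_Task 3 = 0; EF_Task 3 = 7
ES_Task 4 = 9; EF_Task 4 = 9+12 = 21
ES_Task 5 = max(EF_Task 2=16, EF_Task 3=7) = 16; EF_Task 5 = 16+11 = 27
ES_Task 6 = max(EF_Task 3=7, EF_Task 5=27) = 27; EF_Task 6 = 27+7 = 34
ES_Task 7 = max(EF_Task 1=9, EF_Task 6=34) = 34; EF_Task 7 = 34+3 = 37
ES_Task 8 = max(EF_Task 3=7, EF_Task 6=34) = 34; EF_Task 8 = 34+9 = 43
ES_Task 9 = max(EF_Task 4=21, EF_Task 7=37, EF_Task 8=43) = 43; EF_Task 9 = 43+10 = 53
Expected project duration μ = 53 days. Critical path: Task 2 → Task 5 → Task 6 → Task 8 → Task 9.

Backward pass:
LF_Task 9 = 53; LS_Task 9 = 53−10 = 43
LF_Task 8 = LS_Task 9 = 43; LS_Task 8 = 43−9 = 34
LF_Task 7 = LS_Task 9 = 43; LS_Task 7 = 43−3 = 40
LF_Task 6 = min(LS_Task 7=40, LS_Task 8=34) = 34; LS_Task 6 = 34−7 = 27
LF_Task 5 = LS_Task 6 = 27; LS_Task 5 = 27−11 = 16
LF_Task 4 = LS_Task 9 = 43; LS_Task 4 = 43−12 = 31
LF_Task 3 = min(LS_Task 5=16, LS_Task 6=27, LS_Task 8=34) = 16; LS_Task 3 = 16−7 = 9
LF_Task 2 = LS_Task 5 = 16; LS_Task 2 = 16−16 = 0
LF_Task 1 = min(LS_Task 4=31, LS_Task 7=40) = 31; LS_Task 1 = 31−9 = 22
Slack_Task 4 = LS_Task 4 − ES_Task 4 = 31 − 9 = 22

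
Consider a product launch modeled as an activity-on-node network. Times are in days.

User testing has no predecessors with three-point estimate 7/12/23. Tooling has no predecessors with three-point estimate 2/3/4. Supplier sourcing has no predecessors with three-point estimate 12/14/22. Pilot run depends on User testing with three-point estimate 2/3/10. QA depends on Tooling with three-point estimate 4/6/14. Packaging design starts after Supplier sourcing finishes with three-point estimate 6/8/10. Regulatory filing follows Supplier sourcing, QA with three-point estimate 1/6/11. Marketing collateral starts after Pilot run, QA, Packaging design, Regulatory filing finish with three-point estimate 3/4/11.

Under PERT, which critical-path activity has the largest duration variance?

te_User testing = (7 + 4·12 + 23)/6 = 78/6 = 13; σ²_User testing = ((23−7)/6)² = 7.111
te_Tooling = (2 + 4·3 + 4)/6 = 18/6 = 3; σ²_Tooling = ((4−2)/6)² = 0.111
te_Supplier sourcing = (12 + 4·14 + 22)/6 = 90/6 = 15; σ²_Supplier sourcing = ((22−12)/6)² = 2.778
te_Pilot run = (2 + 4·3 + 10)/6 = 24/6 = 4; σ²_Pilot run = ((10−2)/6)² = 1.778
te_QA = (4 + 4·6 + 14)/6 = 42/6 = 7; σ²_QA = ((14−4)/6)² = 2.778
te_Packaging design = (6 + 4·8 + 10)/6 = 48/6 = 8; σ²_Packaging design = ((10−6)/6)² = 0.444
te_Regulatory filing = (1 + 4·6 + 11)/6 = 36/6 = 6; σ²_Regulatory filing = ((11−1)/6)² = 2.778
te_Marketing collateral = (3 + 4·4 + 11)/6 = 30/6 = 5; σ²_Marketing collateral = ((11−3)/6)² = 1.778

Forward pass:
ES_User testing = 0; EF_User testing = 13
ES_Tooling = 0; EF_Tooling = 3
ES_Supplier sourcing = 0; EF_Supplier sourcing = 15
ES_Pilot run = 13; EF_Pilot run = 13+4 = 17
ES_QA = 3; EF_QA = 3+7 = 10
ES_Packaging design = 15; EF_Packaging design = 15+8 = 23
ES_Regulatory filing = max(EF_Supplier sourcing=15, EF_QA=10) = 15; EF_Regulatory filing = 15+6 = 21
ES_Marketing collateral = max(EF_Pilot run=17, EF_QA=10, EF_Packaging design=23, EF_Regulatory filing=21) = 23; EF_Marketing collateral = 23+5 = 28
Expected project duration μ = 28 days. Critical path: Supplier sourcing → Packaging design → Marketing collateral.

Variances on critical path: σ²_Supplier sourcing=2.778, σ²_Packaging design=0.444, σ²_Marketing collateral=1.778.
Largest is σ²_Supplier sourcing = 2.778.

Supplier sourcing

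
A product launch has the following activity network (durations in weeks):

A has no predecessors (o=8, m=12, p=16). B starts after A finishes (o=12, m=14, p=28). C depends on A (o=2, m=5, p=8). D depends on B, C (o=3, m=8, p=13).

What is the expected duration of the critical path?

te_A = (8 + 4·12 + 16)/6 = 72/6 = 12
te_B = (12 + 4·14 + 28)/6 = 96/6 = 16
te_C = (2 + 4·5 + 8)/6 = 30/6 = 5
te_D = (3 + 4·8 + 13)/6 = 48/6 = 8

Forward pass:
ES_A = 0; EF_A = 12
ES_B = 12; EF_B = 12+16 = 28
ES_C = 12; EF_C = 12+5 = 17
ES_D = max(EF_B=28, EF_C=17) = 28; EF_D = 28+8 = 36
Expected project duration μ = 36 weeks. Critical path: A → B → D.

36 weeks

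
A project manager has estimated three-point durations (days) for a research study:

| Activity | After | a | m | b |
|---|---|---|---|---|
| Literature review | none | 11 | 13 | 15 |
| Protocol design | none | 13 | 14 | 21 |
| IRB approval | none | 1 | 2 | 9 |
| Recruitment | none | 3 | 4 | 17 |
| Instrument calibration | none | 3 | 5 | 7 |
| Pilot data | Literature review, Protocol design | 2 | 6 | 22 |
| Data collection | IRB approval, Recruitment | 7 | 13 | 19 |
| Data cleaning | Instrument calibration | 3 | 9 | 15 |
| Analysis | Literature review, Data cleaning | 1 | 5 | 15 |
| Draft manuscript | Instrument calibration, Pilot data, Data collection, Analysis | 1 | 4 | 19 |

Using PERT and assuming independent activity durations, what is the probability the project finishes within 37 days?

te_Literature review = (11 + 4·13 + 15)/6 = 78/6 = 13; σ²_Literature review = ((15−11)/6)² = 0.444
te_Protocol design = (13 + 4·14 + 21)/6 = 90/6 = 15; σ²_Protocol design = ((21−13)/6)² = 1.778
te_IRB approval = (1 + 4·2 + 9)/6 = 18/6 = 3; σ²_IRB approval = ((9−1)/6)² = 1.778
te_Recruitment = (3 + 4·4 + 17)/6 = 36/6 = 6; σ²_Recruitment = ((17−3)/6)² = 5.444
te_Instrument calibration = (3 + 4·5 + 7)/6 = 30/6 = 5; σ²_Instrument calibration = ((7−3)/6)² = 0.444
te_Pilot data = (2 + 4·6 + 22)/6 = 48/6 = 8; σ²_Pilot data = ((22−2)/6)² = 11.111
te_Data collection = (7 + 4·13 + 19)/6 = 78/6 = 13; σ²_Data collection = ((19−7)/6)² = 4.000
te_Data cleaning = (3 + 4·9 + 15)/6 = 54/6 = 9; σ²_Data cleaning = ((15−3)/6)² = 4.000
te_Analysis = (1 + 4·5 + 15)/6 = 36/6 = 6; σ²_Analysis = ((15−1)/6)² = 5.444
te_Draft manuscript = (1 + 4·4 + 19)/6 = 36/6 = 6; σ²_Draft manuscript = ((19−1)/6)² = 9.000

Forward pass:
ES_Literature review = 0; EF_Literature review = 13
ES_Protocol design = 0; EF_Protocol design = 15
ES_IRB approval = 0; EF_IRB approval = 3
ES_Recruitment = 0; EF_Recruitment = 6
ES_Instrument calibration = 0; EF_Instrument calibration = 5
ES_Pilot data = max(EF_Literature review=13, EF_Protocol design=15) = 15; EF_Pilot data = 15+8 = 23
ES_Data collection = max(EF_IRB approval=3, EF_Recruitment=6) = 6; EF_Data collection = 6+13 = 19
ES_Data cleaning = 5; EF_Data cleaning = 5+9 = 14
ES_Analysis = max(EF_Literature review=13, EF_Data cleaning=14) = 14; EF_Analysis = 14+6 = 20
ES_Draft manuscript = max(EF_Instrument calibration=5, EF_Pilot data=23, EF_Data collection=19, EF_Analysis=20) = 23; EF_Draft manuscript = 23+6 = 29
Expected project duration μ = 29 days. Critical path: Protocol design → Pilot data → Draft manuscript.

Variance along critical path = 1.778 + 11.111 + 9.000 = 21.889; σ = √21.889 = 4.679 days.
Z = (37 − 29) / 4.679 = 1.710
P(T ≤ 37) = Φ(1.710) ≈ 0.956

0.956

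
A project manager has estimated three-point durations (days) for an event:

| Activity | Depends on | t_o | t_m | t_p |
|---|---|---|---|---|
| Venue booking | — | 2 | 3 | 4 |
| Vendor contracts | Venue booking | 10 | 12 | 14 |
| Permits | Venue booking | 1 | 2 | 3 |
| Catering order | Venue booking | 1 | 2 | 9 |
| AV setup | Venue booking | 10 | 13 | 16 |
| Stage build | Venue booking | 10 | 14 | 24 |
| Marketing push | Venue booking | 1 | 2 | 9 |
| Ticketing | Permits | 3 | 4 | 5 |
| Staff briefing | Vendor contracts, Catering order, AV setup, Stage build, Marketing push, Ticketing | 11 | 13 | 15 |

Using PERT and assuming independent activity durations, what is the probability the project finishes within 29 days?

te_Venue booking = (2 + 4·3 + 4)/6 = 18/6 = 3; σ²_Venue booking = ((4−2)/6)² = 0.111
te_Vendor contracts = (10 + 4·12 + 14)/6 = 72/6 = 12; σ²_Vendor contracts = ((14−10)/6)² = 0.444
te_Permits = (1 + 4·2 + 3)/6 = 12/6 = 2; σ²_Permits = ((3−1)/6)² = 0.111
te_Catering order = (1 + 4·2 + 9)/6 = 18/6 = 3; σ²_Catering order = ((9−1)/6)² = 1.778
te_AV setup = (10 + 4·13 + 16)/6 = 78/6 = 13; σ²_AV setup = ((16−10)/6)² = 1.000
te_Stage build = (10 + 4·14 + 24)/6 = 90/6 = 15; σ²_Stage build = ((24−10)/6)² = 5.444
te_Marketing push = (1 + 4·2 + 9)/6 = 18/6 = 3; σ²_Marketing push = ((9−1)/6)² = 1.778
te_Ticketing = (3 + 4·4 + 5)/6 = 24/6 = 4; σ²_Ticketing = ((5−3)/6)² = 0.111
te_Staff briefing = (11 + 4·13 + 15)/6 = 78/6 = 13; σ²_Staff briefing = ((15−11)/6)² = 0.444

Forward pass:
ES_Venue booking = 0; EF_Venue booking = 3
ES_Vendor contracts = 3; EF_Vendor contracts = 3+12 = 15
ES_Permits = 3; EF_Permits = 3+2 = 5
ES_Catering order = 3; EF_Catering order = 3+3 = 6
ES_AV setup = 3; EF_AV setup = 3+13 = 16
ES_Stage build = 3; EF_Stage build = 3+15 = 18
ES_Marketing push = 3; EF_Marketing push = 3+3 = 6
ES_Ticketing = 5; EF_Ticketing = 5+4 = 9
ES_Staff briefing = max(EF_Vendor contracts=15, EF_Catering order=6, EF_AV setup=16, EF_Stage build=18, EF_Marketing push=6, EF_Ticketing=9) = 18; EF_Staff briefing = 18+13 = 31
Expected project duration μ = 31 days. Critical path: Venue booking → Stage build → Staff briefing.

Variance along critical path = 0.111 + 5.444 + 0.444 = 6.000; σ = √6.000 = 2.449 days.
Z = (29 − 31) / 2.449 = -0.816
P(T ≤ 29) = Φ(-0.816) ≈ 0.207

0.207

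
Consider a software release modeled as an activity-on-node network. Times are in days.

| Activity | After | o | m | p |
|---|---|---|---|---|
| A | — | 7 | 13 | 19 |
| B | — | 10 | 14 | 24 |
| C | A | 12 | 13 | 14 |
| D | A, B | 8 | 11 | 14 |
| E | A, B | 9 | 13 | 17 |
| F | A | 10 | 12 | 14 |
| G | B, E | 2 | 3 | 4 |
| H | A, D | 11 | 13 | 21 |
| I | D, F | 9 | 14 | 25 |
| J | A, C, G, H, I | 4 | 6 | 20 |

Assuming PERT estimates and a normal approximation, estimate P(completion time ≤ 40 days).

0.024

te_A = (7 + 4·13 + 19)/6 = 78/6 = 13; σ²_A = ((19−7)/6)² = 4.000
te_B = (10 + 4·14 + 24)/6 = 90/6 = 15; σ²_B = ((24−10)/6)² = 5.444
te_C = (12 + 4·13 + 14)/6 = 78/6 = 13; σ²_C = ((14−12)/6)² = 0.111
te_D = (8 + 4·11 + 14)/6 = 66/6 = 11; σ²_D = ((14−8)/6)² = 1.000
te_E = (9 + 4·13 + 17)/6 = 78/6 = 13; σ²_E = ((17−9)/6)² = 1.778
te_F = (10 + 4·12 + 14)/6 = 72/6 = 12; σ²_F = ((14−10)/6)² = 0.444
te_G = (2 + 4·3 + 4)/6 = 18/6 = 3; σ²_G = ((4−2)/6)² = 0.111
te_H = (11 + 4·13 + 21)/6 = 84/6 = 14; σ²_H = ((21−11)/6)² = 2.778
te_I = (9 + 4·14 + 25)/6 = 90/6 = 15; σ²_I = ((25−9)/6)² = 7.111
te_J = (4 + 4·6 + 20)/6 = 48/6 = 8; σ²_J = ((20−4)/6)² = 7.111

Forward pass:
ES_A = 0; EF_A = 13
ES_B = 0; EF_B = 15
ES_C = 13; EF_C = 13+13 = 26
ES_D = max(EF_A=13, EF_B=15) = 15; EF_D = 15+11 = 26
ES_E = max(EF_A=13, EF_B=15) = 15; EF_E = 15+13 = 28
ES_F = 13; EF_F = 13+12 = 25
ES_G = max(EF_B=15, EF_E=28) = 28; EF_G = 28+3 = 31
ES_H = max(EF_A=13, EF_D=26) = 26; EF_H = 26+14 = 40
ES_I = max(EF_D=26, EF_F=25) = 26; EF_I = 26+15 = 41
ES_J = max(EF_A=13, EF_C=26, EF_G=31, EF_H=40, EF_I=41) = 41; EF_J = 41+8 = 49
Expected project duration μ = 49 days. Critical path: B → D → I → J.

Variance along critical path = 5.444 + 1.000 + 7.111 + 7.111 = 20.667; σ = √20.667 = 4.546 days.
Z = (40 − 49) / 4.546 = -1.980
P(T ≤ 40) = Φ(-1.980) ≈ 0.024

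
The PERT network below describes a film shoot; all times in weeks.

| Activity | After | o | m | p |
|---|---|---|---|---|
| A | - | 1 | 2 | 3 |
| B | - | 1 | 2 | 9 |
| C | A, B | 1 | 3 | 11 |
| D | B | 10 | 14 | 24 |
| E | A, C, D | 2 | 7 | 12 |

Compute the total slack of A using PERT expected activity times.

12 weeks

te_A = (1 + 4·2 + 3)/6 = 12/6 = 2
te_B = (1 + 4·2 + 9)/6 = 18/6 = 3
te_C = (1 + 4·3 + 11)/6 = 24/6 = 4
te_D = (10 + 4·14 + 24)/6 = 90/6 = 15
te_E = (2 + 4·7 + 12)/6 = 42/6 = 7

Forward pass:
ES_A = 0; EF_A = 2
ES_B = 0; EF_B = 3
ES_C = max(EF_A=2, EF_B=3) = 3; EF_C = 3+4 = 7
ES_D = 3; EF_D = 3+15 = 18
ES_E = max(EF_A=2, EF_C=7, EF_D=18) = 18; EF_E = 18+7 = 25
Expected project duration μ = 25 weeks. Critical path: B → D → E.

Backward pass:
LF_E = 25; LS_E = 25−7 = 18
LF_D = LS_E = 18; LS_D = 18−15 = 3
LF_C = LS_E = 18; LS_C = 18−4 = 14
LF_B = min(LS_C=14, LS_D=3) = 3; LS_B = 3−3 = 0
LF_A = min(LS_C=14, LS_E=18) = 14; LS_A = 14−2 = 12
Slack_A = LS_A − ES_A = 12 − 0 = 12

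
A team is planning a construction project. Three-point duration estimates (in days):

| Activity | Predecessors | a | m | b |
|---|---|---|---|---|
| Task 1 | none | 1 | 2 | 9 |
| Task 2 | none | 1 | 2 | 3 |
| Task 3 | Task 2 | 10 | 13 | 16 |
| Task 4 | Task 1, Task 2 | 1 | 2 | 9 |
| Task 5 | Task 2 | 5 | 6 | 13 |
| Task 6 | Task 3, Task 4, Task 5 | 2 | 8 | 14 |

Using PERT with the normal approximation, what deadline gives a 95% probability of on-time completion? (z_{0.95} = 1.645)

te_Task 1 = (1 + 4·2 + 9)/6 = 18/6 = 3; σ²_Task 1 = ((9−1)/6)² = 1.778
te_Task 2 = (1 + 4·2 + 3)/6 = 12/6 = 2; σ²_Task 2 = ((3−1)/6)² = 0.111
te_Task 3 = (10 + 4·13 + 16)/6 = 78/6 = 13; σ²_Task 3 = ((16−10)/6)² = 1.000
te_Task 4 = (1 + 4·2 + 9)/6 = 18/6 = 3; σ²_Task 4 = ((9−1)/6)² = 1.778
te_Task 5 = (5 + 4·6 + 13)/6 = 42/6 = 7; σ²_Task 5 = ((13−5)/6)² = 1.778
te_Task 6 = (2 + 4·8 + 14)/6 = 48/6 = 8; σ²_Task 6 = ((14−2)/6)² = 4.000

Forward pass:
ES_Task 1 = 0; EF_Task 1 = 3
ES_Task 2 = 0; EF_Task 2 = 2
ES_Task 3 = 2; EF_Task 3 = 2+13 = 15
ES_Task 4 = max(EF_Task 1=3, EF_Task 2=2) = 3; EF_Task 4 = 3+3 = 6
ES_Task 5 = 2; EF_Task 5 = 2+7 = 9
ES_Task 6 = max(EF_Task 3=15, EF_Task 4=6, EF_Task 5=9) = 15; EF_Task 6 = 15+8 = 23
Expected project duration μ = 23 days. Critical path: Task 2 → Task 3 → Task 6.

Variance along critical path = 0.111 + 1.000 + 4.000 = 5.111; σ = 2.261 days.
D = μ + z·σ = 23 + 1.645·2.261 = 26.7 days

26.7 days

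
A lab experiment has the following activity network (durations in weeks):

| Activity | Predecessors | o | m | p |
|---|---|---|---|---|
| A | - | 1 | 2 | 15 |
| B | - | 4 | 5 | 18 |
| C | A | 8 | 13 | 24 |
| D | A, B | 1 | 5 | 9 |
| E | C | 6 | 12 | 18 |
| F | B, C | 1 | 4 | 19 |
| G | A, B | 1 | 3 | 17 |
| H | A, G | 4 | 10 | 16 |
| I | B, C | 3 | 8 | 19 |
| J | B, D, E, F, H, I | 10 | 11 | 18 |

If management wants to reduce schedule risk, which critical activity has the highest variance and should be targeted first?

te_A = (1 + 4·2 + 15)/6 = 24/6 = 4; σ²_A = ((15−1)/6)² = 5.444
te_B = (4 + 4·5 + 18)/6 = 42/6 = 7; σ²_B = ((18−4)/6)² = 5.444
te_C = (8 + 4·13 + 24)/6 = 84/6 = 14; σ²_C = ((24−8)/6)² = 7.111
te_D = (1 + 4·5 + 9)/6 = 30/6 = 5; σ²_D = ((9−1)/6)² = 1.778
te_E = (6 + 4·12 + 18)/6 = 72/6 = 12; σ²_E = ((18−6)/6)² = 4.000
te_F = (1 + 4·4 + 19)/6 = 36/6 = 6; σ²_F = ((19−1)/6)² = 9.000
te_G = (1 + 4·3 + 17)/6 = 30/6 = 5; σ²_G = ((17−1)/6)² = 7.111
te_H = (4 + 4·10 + 16)/6 = 60/6 = 10; σ²_H = ((16−4)/6)² = 4.000
te_I = (3 + 4·8 + 19)/6 = 54/6 = 9; σ²_I = ((19−3)/6)² = 7.111
te_J = (10 + 4·11 + 18)/6 = 72/6 = 12; σ²_J = ((18−10)/6)² = 1.778

Forward pass:
ES_A = 0; EF_A = 4
ES_B = 0; EF_B = 7
ES_C = 4; EF_C = 4+14 = 18
ES_D = max(EF_A=4, EF_B=7) = 7; EF_D = 7+5 = 12
ES_E = 18; EF_E = 18+12 = 30
ES_F = max(EF_B=7, EF_C=18) = 18; EF_F = 18+6 = 24
ES_G = max(EF_A=4, EF_B=7) = 7; EF_G = 7+5 = 12
ES_H = max(EF_A=4, EF_G=12) = 12; EF_H = 12+10 = 22
ES_I = max(EF_B=7, EF_C=18) = 18; EF_I = 18+9 = 27
ES_J = max(EF_B=7, EF_D=12, EF_E=30, EF_F=24, EF_H=22, EF_I=27) = 30; EF_J = 30+12 = 42
Expected project duration μ = 42 weeks. Critical path: A → C → E → J.

Variances on critical path: σ²_A=5.444, σ²_C=7.111, σ²_E=4.000, σ²_J=1.778.
Largest is σ²_C = 7.111.

C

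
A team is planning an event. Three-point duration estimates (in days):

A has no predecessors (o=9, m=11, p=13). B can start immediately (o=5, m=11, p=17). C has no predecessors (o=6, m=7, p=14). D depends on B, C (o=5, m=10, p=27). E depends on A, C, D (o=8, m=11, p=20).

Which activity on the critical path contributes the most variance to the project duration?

D

te_A = (9 + 4·11 + 13)/6 = 66/6 = 11; σ²_A = ((13−9)/6)² = 0.444
te_B = (5 + 4·11 + 17)/6 = 66/6 = 11; σ²_B = ((17−5)/6)² = 4.000
te_C = (6 + 4·7 + 14)/6 = 48/6 = 8; σ²_C = ((14−6)/6)² = 1.778
te_D = (5 + 4·10 + 27)/6 = 72/6 = 12; σ²_D = ((27−5)/6)² = 13.444
te_E = (8 + 4·11 + 20)/6 = 72/6 = 12; σ²_E = ((20−8)/6)² = 4.000

Forward pass:
ES_A = 0; EF_A = 11
ES_B = 0; EF_B = 11
ES_C = 0; EF_C = 8
ES_D = max(EF_B=11, EF_C=8) = 11; EF_D = 11+12 = 23
ES_E = max(EF_A=11, EF_C=8, EF_D=23) = 23; EF_E = 23+12 = 35
Expected project duration μ = 35 days. Critical path: B → D → E.

Variances on critical path: σ²_B=4.000, σ²_D=13.444, σ²_E=4.000.
Largest is σ²_D = 13.444.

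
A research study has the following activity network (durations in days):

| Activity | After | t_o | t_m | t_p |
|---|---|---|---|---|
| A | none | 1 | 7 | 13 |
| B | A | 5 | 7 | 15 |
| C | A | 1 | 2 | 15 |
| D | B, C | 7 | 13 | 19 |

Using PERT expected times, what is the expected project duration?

28 days

te_A = (1 + 4·7 + 13)/6 = 42/6 = 7
te_B = (5 + 4·7 + 15)/6 = 48/6 = 8
te_C = (1 + 4·2 + 15)/6 = 24/6 = 4
te_D = (7 + 4·13 + 19)/6 = 78/6 = 13

Forward pass:
ES_A = 0; EF_A = 7
ES_B = 7; EF_B = 7+8 = 15
ES_C = 7; EF_C = 7+4 = 11
ES_D = max(EF_B=15, EF_C=11) = 15; EF_D = 15+13 = 28
Expected project duration μ = 28 days. Critical path: A → B → D.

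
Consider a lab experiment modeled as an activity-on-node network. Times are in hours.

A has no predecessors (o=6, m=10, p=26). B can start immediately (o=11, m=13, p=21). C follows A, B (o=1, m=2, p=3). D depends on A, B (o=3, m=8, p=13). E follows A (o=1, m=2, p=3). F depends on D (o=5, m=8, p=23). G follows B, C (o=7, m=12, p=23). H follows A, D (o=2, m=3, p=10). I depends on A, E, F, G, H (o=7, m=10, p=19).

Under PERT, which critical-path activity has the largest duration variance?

te_A = (6 + 4·10 + 26)/6 = 72/6 = 12; σ²_A = ((26−6)/6)² = 11.111
te_B = (11 + 4·13 + 21)/6 = 84/6 = 14; σ²_B = ((21−11)/6)² = 2.778
te_C = (1 + 4·2 + 3)/6 = 12/6 = 2; σ²_C = ((3−1)/6)² = 0.111
te_D = (3 + 4·8 + 13)/6 = 48/6 = 8; σ²_D = ((13−3)/6)² = 2.778
te_E = (1 + 4·2 + 3)/6 = 12/6 = 2; σ²_E = ((3−1)/6)² = 0.111
te_F = (5 + 4·8 + 23)/6 = 60/6 = 10; σ²_F = ((23−5)/6)² = 9.000
te_G = (7 + 4·12 + 23)/6 = 78/6 = 13; σ²_G = ((23−7)/6)² = 7.111
te_H = (2 + 4·3 + 10)/6 = 24/6 = 4; σ²_H = ((10−2)/6)² = 1.778
te_I = (7 + 4·10 + 19)/6 = 66/6 = 11; σ²_I = ((19−7)/6)² = 4.000

Forward pass:
ES_A = 0; EF_A = 12
ES_B = 0; EF_B = 14
ES_C = max(EF_A=12, EF_B=14) = 14; EF_C = 14+2 = 16
ES_D = max(EF_A=12, EF_B=14) = 14; EF_D = 14+8 = 22
ES_E = 12; EF_E = 12+2 = 14
ES_F = 22; EF_F = 22+10 = 32
ES_G = max(EF_B=14, EF_C=16) = 16; EF_G = 16+13 = 29
ES_H = max(EF_A=12, EF_D=22) = 22; EF_H = 22+4 = 26
ES_I = max(EF_A=12, EF_E=14, EF_F=32, EF_G=29, EF_H=26) = 32; EF_I = 32+11 = 43
Expected project duration μ = 43 hours. Critical path: B → D → F → I.

Variances on critical path: σ²_B=2.778, σ²_D=2.778, σ²_F=9.000, σ²_I=4.000.
Largest is σ²_F = 9.000.

F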